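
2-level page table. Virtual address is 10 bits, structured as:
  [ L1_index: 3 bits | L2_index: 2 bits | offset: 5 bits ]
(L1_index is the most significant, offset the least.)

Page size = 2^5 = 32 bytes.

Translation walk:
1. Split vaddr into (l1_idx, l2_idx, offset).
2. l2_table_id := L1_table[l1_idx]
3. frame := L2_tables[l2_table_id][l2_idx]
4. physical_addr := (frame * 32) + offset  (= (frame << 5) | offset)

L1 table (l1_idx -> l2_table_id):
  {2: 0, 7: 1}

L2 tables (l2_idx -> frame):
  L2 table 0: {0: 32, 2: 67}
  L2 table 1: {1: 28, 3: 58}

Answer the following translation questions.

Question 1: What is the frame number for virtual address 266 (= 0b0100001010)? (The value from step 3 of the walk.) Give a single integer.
vaddr = 266: l1_idx=2, l2_idx=0
L1[2] = 0; L2[0][0] = 32

Answer: 32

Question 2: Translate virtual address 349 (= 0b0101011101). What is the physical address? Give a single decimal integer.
Answer: 2173

Derivation:
vaddr = 349 = 0b0101011101
Split: l1_idx=2, l2_idx=2, offset=29
L1[2] = 0
L2[0][2] = 67
paddr = 67 * 32 + 29 = 2173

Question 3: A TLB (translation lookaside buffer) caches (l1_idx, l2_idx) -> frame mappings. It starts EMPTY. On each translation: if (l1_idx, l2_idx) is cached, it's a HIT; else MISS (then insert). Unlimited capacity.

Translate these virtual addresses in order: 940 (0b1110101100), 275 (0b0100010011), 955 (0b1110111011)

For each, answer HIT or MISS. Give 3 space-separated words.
Answer: MISS MISS HIT

Derivation:
vaddr=940: (7,1) not in TLB -> MISS, insert
vaddr=275: (2,0) not in TLB -> MISS, insert
vaddr=955: (7,1) in TLB -> HIT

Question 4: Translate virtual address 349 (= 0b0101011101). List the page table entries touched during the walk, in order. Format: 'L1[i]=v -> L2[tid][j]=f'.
vaddr = 349 = 0b0101011101
Split: l1_idx=2, l2_idx=2, offset=29

Answer: L1[2]=0 -> L2[0][2]=67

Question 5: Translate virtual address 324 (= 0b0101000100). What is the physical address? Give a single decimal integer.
Answer: 2148

Derivation:
vaddr = 324 = 0b0101000100
Split: l1_idx=2, l2_idx=2, offset=4
L1[2] = 0
L2[0][2] = 67
paddr = 67 * 32 + 4 = 2148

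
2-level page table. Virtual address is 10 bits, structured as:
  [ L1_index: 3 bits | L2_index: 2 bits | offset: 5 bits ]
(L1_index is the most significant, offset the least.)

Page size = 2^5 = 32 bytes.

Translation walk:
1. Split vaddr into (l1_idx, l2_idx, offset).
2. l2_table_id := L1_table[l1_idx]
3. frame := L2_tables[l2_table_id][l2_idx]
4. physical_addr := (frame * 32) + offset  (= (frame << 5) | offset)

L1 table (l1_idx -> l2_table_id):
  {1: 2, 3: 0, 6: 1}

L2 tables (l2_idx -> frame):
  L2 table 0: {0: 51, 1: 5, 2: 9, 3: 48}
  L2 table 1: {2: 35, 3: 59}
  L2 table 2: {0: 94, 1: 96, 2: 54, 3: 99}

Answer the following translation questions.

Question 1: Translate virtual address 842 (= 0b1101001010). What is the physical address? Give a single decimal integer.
vaddr = 842 = 0b1101001010
Split: l1_idx=6, l2_idx=2, offset=10
L1[6] = 1
L2[1][2] = 35
paddr = 35 * 32 + 10 = 1130

Answer: 1130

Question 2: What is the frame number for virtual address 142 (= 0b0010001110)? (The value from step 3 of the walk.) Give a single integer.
vaddr = 142: l1_idx=1, l2_idx=0
L1[1] = 2; L2[2][0] = 94

Answer: 94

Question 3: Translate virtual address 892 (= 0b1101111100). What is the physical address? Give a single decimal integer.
vaddr = 892 = 0b1101111100
Split: l1_idx=6, l2_idx=3, offset=28
L1[6] = 1
L2[1][3] = 59
paddr = 59 * 32 + 28 = 1916

Answer: 1916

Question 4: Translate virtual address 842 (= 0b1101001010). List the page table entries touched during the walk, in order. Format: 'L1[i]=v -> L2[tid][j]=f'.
vaddr = 842 = 0b1101001010
Split: l1_idx=6, l2_idx=2, offset=10

Answer: L1[6]=1 -> L2[1][2]=35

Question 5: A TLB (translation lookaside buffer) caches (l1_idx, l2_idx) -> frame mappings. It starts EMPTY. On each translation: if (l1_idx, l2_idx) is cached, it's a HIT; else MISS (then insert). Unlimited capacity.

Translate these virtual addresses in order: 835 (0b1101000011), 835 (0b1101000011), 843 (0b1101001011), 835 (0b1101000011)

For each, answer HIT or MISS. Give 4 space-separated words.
Answer: MISS HIT HIT HIT

Derivation:
vaddr=835: (6,2) not in TLB -> MISS, insert
vaddr=835: (6,2) in TLB -> HIT
vaddr=843: (6,2) in TLB -> HIT
vaddr=835: (6,2) in TLB -> HIT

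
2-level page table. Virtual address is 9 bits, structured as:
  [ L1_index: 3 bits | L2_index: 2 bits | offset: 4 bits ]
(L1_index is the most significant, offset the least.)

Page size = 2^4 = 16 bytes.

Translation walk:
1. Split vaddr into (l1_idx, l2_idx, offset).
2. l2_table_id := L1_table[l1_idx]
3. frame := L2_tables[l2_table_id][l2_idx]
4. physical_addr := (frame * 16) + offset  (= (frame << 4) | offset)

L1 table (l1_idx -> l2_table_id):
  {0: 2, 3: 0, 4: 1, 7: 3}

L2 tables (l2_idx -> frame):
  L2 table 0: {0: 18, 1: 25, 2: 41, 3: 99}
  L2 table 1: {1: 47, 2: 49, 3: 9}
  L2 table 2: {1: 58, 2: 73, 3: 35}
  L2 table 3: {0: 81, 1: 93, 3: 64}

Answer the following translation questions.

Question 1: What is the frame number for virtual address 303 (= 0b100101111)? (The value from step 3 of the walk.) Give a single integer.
vaddr = 303: l1_idx=4, l2_idx=2
L1[4] = 1; L2[1][2] = 49

Answer: 49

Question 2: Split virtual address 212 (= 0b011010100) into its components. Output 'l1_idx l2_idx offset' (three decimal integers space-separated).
Answer: 3 1 4

Derivation:
vaddr = 212 = 0b011010100
  top 3 bits -> l1_idx = 3
  next 2 bits -> l2_idx = 1
  bottom 4 bits -> offset = 4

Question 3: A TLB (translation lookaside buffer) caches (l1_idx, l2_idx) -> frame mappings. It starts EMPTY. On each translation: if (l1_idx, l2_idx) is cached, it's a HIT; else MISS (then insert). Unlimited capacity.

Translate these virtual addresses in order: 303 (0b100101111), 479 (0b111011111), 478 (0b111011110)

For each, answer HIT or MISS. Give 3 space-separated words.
Answer: MISS MISS HIT

Derivation:
vaddr=303: (4,2) not in TLB -> MISS, insert
vaddr=479: (7,1) not in TLB -> MISS, insert
vaddr=478: (7,1) in TLB -> HIT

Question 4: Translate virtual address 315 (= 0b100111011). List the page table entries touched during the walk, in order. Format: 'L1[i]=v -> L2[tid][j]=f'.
vaddr = 315 = 0b100111011
Split: l1_idx=4, l2_idx=3, offset=11

Answer: L1[4]=1 -> L2[1][3]=9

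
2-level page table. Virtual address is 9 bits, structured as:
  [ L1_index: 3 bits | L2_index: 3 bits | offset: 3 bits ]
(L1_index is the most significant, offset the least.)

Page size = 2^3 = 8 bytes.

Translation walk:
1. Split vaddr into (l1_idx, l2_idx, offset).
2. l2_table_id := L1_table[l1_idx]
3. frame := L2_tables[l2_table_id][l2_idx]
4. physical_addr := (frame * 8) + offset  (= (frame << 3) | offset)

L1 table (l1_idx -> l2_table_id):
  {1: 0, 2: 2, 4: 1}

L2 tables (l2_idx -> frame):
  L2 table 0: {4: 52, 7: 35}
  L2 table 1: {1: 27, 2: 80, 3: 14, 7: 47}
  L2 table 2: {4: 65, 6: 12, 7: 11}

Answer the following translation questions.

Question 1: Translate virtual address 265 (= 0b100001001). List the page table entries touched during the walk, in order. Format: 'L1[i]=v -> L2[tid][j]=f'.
vaddr = 265 = 0b100001001
Split: l1_idx=4, l2_idx=1, offset=1

Answer: L1[4]=1 -> L2[1][1]=27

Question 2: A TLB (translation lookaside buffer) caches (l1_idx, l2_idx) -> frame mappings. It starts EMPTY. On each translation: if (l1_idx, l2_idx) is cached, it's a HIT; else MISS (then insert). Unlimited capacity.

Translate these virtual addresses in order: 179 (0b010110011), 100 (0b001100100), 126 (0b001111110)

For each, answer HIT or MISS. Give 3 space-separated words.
vaddr=179: (2,6) not in TLB -> MISS, insert
vaddr=100: (1,4) not in TLB -> MISS, insert
vaddr=126: (1,7) not in TLB -> MISS, insert

Answer: MISS MISS MISS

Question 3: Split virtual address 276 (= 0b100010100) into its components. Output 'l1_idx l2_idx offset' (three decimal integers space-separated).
Answer: 4 2 4

Derivation:
vaddr = 276 = 0b100010100
  top 3 bits -> l1_idx = 4
  next 3 bits -> l2_idx = 2
  bottom 3 bits -> offset = 4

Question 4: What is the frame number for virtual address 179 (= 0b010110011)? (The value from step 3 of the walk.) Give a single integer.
Answer: 12

Derivation:
vaddr = 179: l1_idx=2, l2_idx=6
L1[2] = 2; L2[2][6] = 12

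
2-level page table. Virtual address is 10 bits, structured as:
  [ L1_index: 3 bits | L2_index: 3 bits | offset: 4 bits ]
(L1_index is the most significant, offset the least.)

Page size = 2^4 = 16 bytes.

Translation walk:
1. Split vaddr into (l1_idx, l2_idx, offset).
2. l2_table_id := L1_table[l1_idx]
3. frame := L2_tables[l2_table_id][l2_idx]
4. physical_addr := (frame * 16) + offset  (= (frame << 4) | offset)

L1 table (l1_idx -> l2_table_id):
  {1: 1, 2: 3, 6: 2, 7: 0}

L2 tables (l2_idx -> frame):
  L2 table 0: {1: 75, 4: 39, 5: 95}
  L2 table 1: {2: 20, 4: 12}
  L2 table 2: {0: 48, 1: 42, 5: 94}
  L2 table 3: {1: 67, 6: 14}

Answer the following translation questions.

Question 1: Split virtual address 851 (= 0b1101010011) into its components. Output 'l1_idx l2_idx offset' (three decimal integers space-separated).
vaddr = 851 = 0b1101010011
  top 3 bits -> l1_idx = 6
  next 3 bits -> l2_idx = 5
  bottom 4 bits -> offset = 3

Answer: 6 5 3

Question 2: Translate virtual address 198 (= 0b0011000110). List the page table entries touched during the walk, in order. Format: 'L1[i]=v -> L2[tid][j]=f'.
Answer: L1[1]=1 -> L2[1][4]=12

Derivation:
vaddr = 198 = 0b0011000110
Split: l1_idx=1, l2_idx=4, offset=6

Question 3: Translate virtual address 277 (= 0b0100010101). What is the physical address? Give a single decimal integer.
Answer: 1077

Derivation:
vaddr = 277 = 0b0100010101
Split: l1_idx=2, l2_idx=1, offset=5
L1[2] = 3
L2[3][1] = 67
paddr = 67 * 16 + 5 = 1077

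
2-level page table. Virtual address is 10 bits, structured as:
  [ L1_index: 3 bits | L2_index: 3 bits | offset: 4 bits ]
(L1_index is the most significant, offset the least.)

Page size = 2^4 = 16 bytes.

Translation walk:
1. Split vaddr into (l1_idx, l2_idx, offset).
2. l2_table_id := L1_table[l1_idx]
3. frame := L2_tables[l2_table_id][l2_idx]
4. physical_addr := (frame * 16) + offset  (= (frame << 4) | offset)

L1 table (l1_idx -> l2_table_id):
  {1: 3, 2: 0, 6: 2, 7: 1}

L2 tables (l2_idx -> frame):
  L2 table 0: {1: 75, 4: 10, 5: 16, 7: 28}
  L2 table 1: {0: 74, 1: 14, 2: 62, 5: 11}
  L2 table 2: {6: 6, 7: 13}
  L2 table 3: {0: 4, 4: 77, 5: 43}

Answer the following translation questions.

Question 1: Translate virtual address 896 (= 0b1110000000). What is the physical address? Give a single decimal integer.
vaddr = 896 = 0b1110000000
Split: l1_idx=7, l2_idx=0, offset=0
L1[7] = 1
L2[1][0] = 74
paddr = 74 * 16 + 0 = 1184

Answer: 1184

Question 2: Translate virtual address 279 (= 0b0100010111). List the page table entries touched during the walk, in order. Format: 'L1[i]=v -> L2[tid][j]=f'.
Answer: L1[2]=0 -> L2[0][1]=75

Derivation:
vaddr = 279 = 0b0100010111
Split: l1_idx=2, l2_idx=1, offset=7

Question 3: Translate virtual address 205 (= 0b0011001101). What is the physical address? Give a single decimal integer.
Answer: 1245

Derivation:
vaddr = 205 = 0b0011001101
Split: l1_idx=1, l2_idx=4, offset=13
L1[1] = 3
L2[3][4] = 77
paddr = 77 * 16 + 13 = 1245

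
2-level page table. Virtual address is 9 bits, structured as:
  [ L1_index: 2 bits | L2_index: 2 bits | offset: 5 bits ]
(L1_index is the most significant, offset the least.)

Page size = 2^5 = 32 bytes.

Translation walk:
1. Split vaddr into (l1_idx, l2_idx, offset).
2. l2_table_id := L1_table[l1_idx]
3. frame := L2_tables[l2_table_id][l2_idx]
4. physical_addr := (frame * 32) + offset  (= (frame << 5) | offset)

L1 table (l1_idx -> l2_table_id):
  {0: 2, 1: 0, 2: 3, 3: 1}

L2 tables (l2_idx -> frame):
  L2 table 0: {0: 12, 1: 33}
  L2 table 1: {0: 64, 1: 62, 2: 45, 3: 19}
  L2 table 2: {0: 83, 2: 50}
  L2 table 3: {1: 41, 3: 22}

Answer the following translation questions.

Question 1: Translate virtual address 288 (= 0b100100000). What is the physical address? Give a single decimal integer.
vaddr = 288 = 0b100100000
Split: l1_idx=2, l2_idx=1, offset=0
L1[2] = 3
L2[3][1] = 41
paddr = 41 * 32 + 0 = 1312

Answer: 1312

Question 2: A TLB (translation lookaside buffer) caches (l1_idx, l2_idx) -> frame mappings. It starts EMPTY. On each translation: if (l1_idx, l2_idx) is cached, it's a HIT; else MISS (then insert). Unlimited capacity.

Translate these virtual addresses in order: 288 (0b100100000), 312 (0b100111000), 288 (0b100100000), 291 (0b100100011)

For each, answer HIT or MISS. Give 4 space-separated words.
vaddr=288: (2,1) not in TLB -> MISS, insert
vaddr=312: (2,1) in TLB -> HIT
vaddr=288: (2,1) in TLB -> HIT
vaddr=291: (2,1) in TLB -> HIT

Answer: MISS HIT HIT HIT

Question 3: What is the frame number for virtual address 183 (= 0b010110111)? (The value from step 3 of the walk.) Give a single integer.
vaddr = 183: l1_idx=1, l2_idx=1
L1[1] = 0; L2[0][1] = 33

Answer: 33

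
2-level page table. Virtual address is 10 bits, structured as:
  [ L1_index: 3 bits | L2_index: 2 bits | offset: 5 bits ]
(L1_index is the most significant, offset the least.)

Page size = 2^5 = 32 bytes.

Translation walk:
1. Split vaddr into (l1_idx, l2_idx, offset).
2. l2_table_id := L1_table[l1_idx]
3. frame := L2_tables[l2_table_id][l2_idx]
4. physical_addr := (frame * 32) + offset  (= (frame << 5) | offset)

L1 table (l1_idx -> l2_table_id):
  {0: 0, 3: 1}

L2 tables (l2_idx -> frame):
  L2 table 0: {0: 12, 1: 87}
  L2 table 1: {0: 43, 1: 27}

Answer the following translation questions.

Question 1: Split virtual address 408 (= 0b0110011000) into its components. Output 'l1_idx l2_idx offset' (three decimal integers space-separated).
vaddr = 408 = 0b0110011000
  top 3 bits -> l1_idx = 3
  next 2 bits -> l2_idx = 0
  bottom 5 bits -> offset = 24

Answer: 3 0 24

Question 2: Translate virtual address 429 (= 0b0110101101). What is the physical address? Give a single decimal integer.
vaddr = 429 = 0b0110101101
Split: l1_idx=3, l2_idx=1, offset=13
L1[3] = 1
L2[1][1] = 27
paddr = 27 * 32 + 13 = 877

Answer: 877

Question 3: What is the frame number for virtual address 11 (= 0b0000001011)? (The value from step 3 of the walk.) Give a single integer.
vaddr = 11: l1_idx=0, l2_idx=0
L1[0] = 0; L2[0][0] = 12

Answer: 12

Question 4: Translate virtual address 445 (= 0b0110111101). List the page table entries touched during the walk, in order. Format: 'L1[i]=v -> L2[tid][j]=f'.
Answer: L1[3]=1 -> L2[1][1]=27

Derivation:
vaddr = 445 = 0b0110111101
Split: l1_idx=3, l2_idx=1, offset=29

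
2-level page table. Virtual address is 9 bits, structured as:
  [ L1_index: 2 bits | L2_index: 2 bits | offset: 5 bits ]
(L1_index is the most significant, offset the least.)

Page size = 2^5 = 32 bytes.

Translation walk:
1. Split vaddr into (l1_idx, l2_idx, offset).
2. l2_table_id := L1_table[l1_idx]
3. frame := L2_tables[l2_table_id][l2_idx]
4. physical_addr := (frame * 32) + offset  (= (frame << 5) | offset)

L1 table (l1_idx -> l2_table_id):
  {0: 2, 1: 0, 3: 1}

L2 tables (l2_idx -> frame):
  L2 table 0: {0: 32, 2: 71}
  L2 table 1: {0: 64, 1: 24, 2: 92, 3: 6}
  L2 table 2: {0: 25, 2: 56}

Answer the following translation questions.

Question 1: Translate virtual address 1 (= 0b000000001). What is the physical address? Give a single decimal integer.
vaddr = 1 = 0b000000001
Split: l1_idx=0, l2_idx=0, offset=1
L1[0] = 2
L2[2][0] = 25
paddr = 25 * 32 + 1 = 801

Answer: 801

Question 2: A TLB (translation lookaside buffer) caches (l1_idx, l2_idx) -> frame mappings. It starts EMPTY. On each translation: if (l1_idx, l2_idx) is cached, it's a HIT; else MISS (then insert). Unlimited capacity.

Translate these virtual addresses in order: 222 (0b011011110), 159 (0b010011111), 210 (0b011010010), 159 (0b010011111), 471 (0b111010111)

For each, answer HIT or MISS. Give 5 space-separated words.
Answer: MISS MISS HIT HIT MISS

Derivation:
vaddr=222: (1,2) not in TLB -> MISS, insert
vaddr=159: (1,0) not in TLB -> MISS, insert
vaddr=210: (1,2) in TLB -> HIT
vaddr=159: (1,0) in TLB -> HIT
vaddr=471: (3,2) not in TLB -> MISS, insert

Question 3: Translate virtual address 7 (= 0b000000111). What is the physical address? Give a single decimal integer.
Answer: 807

Derivation:
vaddr = 7 = 0b000000111
Split: l1_idx=0, l2_idx=0, offset=7
L1[0] = 2
L2[2][0] = 25
paddr = 25 * 32 + 7 = 807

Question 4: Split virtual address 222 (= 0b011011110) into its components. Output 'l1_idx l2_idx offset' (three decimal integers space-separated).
vaddr = 222 = 0b011011110
  top 2 bits -> l1_idx = 1
  next 2 bits -> l2_idx = 2
  bottom 5 bits -> offset = 30

Answer: 1 2 30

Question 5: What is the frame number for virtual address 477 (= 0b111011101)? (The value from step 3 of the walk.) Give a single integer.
Answer: 92

Derivation:
vaddr = 477: l1_idx=3, l2_idx=2
L1[3] = 1; L2[1][2] = 92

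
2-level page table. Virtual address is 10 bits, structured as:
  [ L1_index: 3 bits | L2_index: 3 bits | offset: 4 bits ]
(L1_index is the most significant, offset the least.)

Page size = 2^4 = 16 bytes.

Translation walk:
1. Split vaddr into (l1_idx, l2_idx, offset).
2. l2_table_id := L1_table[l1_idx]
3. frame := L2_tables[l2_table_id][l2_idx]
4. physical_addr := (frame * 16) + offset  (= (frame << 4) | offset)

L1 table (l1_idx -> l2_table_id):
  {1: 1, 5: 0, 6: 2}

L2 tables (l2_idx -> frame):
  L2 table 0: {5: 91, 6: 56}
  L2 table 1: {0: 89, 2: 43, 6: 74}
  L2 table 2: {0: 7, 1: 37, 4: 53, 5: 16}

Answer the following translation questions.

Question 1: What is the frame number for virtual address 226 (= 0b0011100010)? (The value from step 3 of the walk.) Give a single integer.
vaddr = 226: l1_idx=1, l2_idx=6
L1[1] = 1; L2[1][6] = 74

Answer: 74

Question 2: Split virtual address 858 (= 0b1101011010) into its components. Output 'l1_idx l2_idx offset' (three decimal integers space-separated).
Answer: 6 5 10

Derivation:
vaddr = 858 = 0b1101011010
  top 3 bits -> l1_idx = 6
  next 3 bits -> l2_idx = 5
  bottom 4 bits -> offset = 10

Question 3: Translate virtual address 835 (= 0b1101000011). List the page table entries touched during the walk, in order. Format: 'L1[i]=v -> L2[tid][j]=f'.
vaddr = 835 = 0b1101000011
Split: l1_idx=6, l2_idx=4, offset=3

Answer: L1[6]=2 -> L2[2][4]=53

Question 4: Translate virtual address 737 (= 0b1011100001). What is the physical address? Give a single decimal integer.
vaddr = 737 = 0b1011100001
Split: l1_idx=5, l2_idx=6, offset=1
L1[5] = 0
L2[0][6] = 56
paddr = 56 * 16 + 1 = 897

Answer: 897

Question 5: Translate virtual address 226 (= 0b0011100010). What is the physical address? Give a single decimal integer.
Answer: 1186

Derivation:
vaddr = 226 = 0b0011100010
Split: l1_idx=1, l2_idx=6, offset=2
L1[1] = 1
L2[1][6] = 74
paddr = 74 * 16 + 2 = 1186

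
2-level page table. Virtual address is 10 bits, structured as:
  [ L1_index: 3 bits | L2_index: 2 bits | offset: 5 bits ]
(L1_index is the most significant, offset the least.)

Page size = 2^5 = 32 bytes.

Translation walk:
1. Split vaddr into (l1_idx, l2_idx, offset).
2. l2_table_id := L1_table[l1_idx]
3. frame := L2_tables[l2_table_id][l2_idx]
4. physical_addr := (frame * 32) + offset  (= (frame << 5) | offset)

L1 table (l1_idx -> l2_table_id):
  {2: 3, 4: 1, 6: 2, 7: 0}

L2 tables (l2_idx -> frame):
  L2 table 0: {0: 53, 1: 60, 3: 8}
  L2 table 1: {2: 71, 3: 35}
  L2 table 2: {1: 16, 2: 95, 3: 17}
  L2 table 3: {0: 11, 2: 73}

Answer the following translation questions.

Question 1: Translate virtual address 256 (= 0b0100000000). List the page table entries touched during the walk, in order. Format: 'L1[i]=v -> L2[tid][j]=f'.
vaddr = 256 = 0b0100000000
Split: l1_idx=2, l2_idx=0, offset=0

Answer: L1[2]=3 -> L2[3][0]=11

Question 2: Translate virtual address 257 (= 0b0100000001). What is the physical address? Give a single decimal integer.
Answer: 353

Derivation:
vaddr = 257 = 0b0100000001
Split: l1_idx=2, l2_idx=0, offset=1
L1[2] = 3
L2[3][0] = 11
paddr = 11 * 32 + 1 = 353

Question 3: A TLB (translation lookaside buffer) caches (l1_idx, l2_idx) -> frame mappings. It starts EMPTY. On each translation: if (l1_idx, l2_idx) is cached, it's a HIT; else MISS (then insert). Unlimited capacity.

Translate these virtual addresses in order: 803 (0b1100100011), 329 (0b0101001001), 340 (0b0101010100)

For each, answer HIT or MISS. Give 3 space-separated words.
vaddr=803: (6,1) not in TLB -> MISS, insert
vaddr=329: (2,2) not in TLB -> MISS, insert
vaddr=340: (2,2) in TLB -> HIT

Answer: MISS MISS HIT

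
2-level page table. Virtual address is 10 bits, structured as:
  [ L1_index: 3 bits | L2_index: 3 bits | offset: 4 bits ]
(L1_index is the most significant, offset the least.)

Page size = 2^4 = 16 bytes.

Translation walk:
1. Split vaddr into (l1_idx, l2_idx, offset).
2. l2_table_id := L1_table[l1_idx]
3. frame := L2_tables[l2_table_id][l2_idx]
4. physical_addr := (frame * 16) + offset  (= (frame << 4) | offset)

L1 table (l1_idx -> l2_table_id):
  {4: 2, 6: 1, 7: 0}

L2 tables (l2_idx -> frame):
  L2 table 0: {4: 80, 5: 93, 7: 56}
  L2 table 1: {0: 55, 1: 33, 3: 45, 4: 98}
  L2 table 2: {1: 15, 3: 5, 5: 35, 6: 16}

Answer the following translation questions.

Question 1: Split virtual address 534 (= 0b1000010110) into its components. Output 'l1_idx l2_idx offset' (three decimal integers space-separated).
vaddr = 534 = 0b1000010110
  top 3 bits -> l1_idx = 4
  next 3 bits -> l2_idx = 1
  bottom 4 bits -> offset = 6

Answer: 4 1 6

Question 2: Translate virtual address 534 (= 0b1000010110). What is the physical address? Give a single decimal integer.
vaddr = 534 = 0b1000010110
Split: l1_idx=4, l2_idx=1, offset=6
L1[4] = 2
L2[2][1] = 15
paddr = 15 * 16 + 6 = 246

Answer: 246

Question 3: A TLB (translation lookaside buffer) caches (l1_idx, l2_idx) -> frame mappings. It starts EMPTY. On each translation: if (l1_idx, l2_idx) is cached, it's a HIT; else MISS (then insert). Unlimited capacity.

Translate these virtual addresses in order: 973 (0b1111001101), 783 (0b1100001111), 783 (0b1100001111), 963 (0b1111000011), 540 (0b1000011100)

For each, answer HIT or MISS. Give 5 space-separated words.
vaddr=973: (7,4) not in TLB -> MISS, insert
vaddr=783: (6,0) not in TLB -> MISS, insert
vaddr=783: (6,0) in TLB -> HIT
vaddr=963: (7,4) in TLB -> HIT
vaddr=540: (4,1) not in TLB -> MISS, insert

Answer: MISS MISS HIT HIT MISS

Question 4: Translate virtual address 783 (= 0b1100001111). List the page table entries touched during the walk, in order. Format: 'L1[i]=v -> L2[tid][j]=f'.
vaddr = 783 = 0b1100001111
Split: l1_idx=6, l2_idx=0, offset=15

Answer: L1[6]=1 -> L2[1][0]=55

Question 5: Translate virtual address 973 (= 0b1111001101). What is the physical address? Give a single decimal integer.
vaddr = 973 = 0b1111001101
Split: l1_idx=7, l2_idx=4, offset=13
L1[7] = 0
L2[0][4] = 80
paddr = 80 * 16 + 13 = 1293

Answer: 1293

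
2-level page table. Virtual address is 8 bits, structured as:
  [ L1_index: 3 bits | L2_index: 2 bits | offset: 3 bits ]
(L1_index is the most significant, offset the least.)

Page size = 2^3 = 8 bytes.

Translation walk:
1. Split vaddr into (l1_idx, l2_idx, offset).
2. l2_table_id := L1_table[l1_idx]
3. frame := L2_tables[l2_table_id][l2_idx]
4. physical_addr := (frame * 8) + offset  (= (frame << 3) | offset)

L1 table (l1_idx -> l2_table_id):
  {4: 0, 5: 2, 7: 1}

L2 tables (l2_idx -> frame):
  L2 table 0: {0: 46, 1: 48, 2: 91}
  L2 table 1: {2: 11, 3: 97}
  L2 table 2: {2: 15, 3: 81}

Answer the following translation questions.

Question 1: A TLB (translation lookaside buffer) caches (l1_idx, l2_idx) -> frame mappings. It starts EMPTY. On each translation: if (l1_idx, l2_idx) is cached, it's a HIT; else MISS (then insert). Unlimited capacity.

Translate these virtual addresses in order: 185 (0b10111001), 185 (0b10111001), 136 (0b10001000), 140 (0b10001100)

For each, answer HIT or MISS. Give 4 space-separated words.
vaddr=185: (5,3) not in TLB -> MISS, insert
vaddr=185: (5,3) in TLB -> HIT
vaddr=136: (4,1) not in TLB -> MISS, insert
vaddr=140: (4,1) in TLB -> HIT

Answer: MISS HIT MISS HIT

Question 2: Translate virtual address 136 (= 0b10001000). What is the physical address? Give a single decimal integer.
vaddr = 136 = 0b10001000
Split: l1_idx=4, l2_idx=1, offset=0
L1[4] = 0
L2[0][1] = 48
paddr = 48 * 8 + 0 = 384

Answer: 384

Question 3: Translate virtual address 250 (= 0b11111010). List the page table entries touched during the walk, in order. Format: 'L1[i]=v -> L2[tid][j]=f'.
vaddr = 250 = 0b11111010
Split: l1_idx=7, l2_idx=3, offset=2

Answer: L1[7]=1 -> L2[1][3]=97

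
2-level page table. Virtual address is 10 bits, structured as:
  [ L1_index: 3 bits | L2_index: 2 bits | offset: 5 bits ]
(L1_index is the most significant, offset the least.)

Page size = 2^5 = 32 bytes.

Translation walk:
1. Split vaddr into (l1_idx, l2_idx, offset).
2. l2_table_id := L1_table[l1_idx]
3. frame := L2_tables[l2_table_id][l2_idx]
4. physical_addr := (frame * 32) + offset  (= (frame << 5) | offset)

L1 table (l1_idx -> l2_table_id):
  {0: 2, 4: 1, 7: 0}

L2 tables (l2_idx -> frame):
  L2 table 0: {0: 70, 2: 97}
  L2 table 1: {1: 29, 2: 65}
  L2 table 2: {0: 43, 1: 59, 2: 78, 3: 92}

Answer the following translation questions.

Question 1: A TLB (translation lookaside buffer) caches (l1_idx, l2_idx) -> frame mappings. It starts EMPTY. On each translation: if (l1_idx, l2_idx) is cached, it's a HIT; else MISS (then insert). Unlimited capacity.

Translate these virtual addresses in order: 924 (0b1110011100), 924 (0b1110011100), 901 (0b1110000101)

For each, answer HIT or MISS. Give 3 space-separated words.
Answer: MISS HIT HIT

Derivation:
vaddr=924: (7,0) not in TLB -> MISS, insert
vaddr=924: (7,0) in TLB -> HIT
vaddr=901: (7,0) in TLB -> HIT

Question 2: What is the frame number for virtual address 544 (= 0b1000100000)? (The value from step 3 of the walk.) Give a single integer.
vaddr = 544: l1_idx=4, l2_idx=1
L1[4] = 1; L2[1][1] = 29

Answer: 29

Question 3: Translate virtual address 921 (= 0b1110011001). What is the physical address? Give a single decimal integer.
Answer: 2265

Derivation:
vaddr = 921 = 0b1110011001
Split: l1_idx=7, l2_idx=0, offset=25
L1[7] = 0
L2[0][0] = 70
paddr = 70 * 32 + 25 = 2265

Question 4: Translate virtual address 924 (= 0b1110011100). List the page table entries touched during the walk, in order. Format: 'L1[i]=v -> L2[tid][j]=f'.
Answer: L1[7]=0 -> L2[0][0]=70

Derivation:
vaddr = 924 = 0b1110011100
Split: l1_idx=7, l2_idx=0, offset=28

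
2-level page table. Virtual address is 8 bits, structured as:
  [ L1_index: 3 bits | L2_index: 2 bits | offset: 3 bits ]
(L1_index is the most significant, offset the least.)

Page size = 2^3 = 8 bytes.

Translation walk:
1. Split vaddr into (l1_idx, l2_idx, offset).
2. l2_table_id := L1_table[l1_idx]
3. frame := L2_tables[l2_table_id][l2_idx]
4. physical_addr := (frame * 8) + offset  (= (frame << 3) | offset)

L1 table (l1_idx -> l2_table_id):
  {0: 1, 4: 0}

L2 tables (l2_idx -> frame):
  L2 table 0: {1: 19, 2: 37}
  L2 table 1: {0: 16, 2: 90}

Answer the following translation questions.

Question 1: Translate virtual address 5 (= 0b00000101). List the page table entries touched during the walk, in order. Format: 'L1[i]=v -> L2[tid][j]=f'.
Answer: L1[0]=1 -> L2[1][0]=16

Derivation:
vaddr = 5 = 0b00000101
Split: l1_idx=0, l2_idx=0, offset=5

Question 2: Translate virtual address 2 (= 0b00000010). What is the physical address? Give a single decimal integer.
Answer: 130

Derivation:
vaddr = 2 = 0b00000010
Split: l1_idx=0, l2_idx=0, offset=2
L1[0] = 1
L2[1][0] = 16
paddr = 16 * 8 + 2 = 130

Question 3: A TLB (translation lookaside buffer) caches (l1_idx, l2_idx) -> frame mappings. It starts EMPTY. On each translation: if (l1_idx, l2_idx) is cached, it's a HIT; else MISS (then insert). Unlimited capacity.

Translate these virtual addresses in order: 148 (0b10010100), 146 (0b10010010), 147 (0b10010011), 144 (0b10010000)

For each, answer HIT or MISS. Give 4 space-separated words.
vaddr=148: (4,2) not in TLB -> MISS, insert
vaddr=146: (4,2) in TLB -> HIT
vaddr=147: (4,2) in TLB -> HIT
vaddr=144: (4,2) in TLB -> HIT

Answer: MISS HIT HIT HIT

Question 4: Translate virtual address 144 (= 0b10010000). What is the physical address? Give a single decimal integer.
vaddr = 144 = 0b10010000
Split: l1_idx=4, l2_idx=2, offset=0
L1[4] = 0
L2[0][2] = 37
paddr = 37 * 8 + 0 = 296

Answer: 296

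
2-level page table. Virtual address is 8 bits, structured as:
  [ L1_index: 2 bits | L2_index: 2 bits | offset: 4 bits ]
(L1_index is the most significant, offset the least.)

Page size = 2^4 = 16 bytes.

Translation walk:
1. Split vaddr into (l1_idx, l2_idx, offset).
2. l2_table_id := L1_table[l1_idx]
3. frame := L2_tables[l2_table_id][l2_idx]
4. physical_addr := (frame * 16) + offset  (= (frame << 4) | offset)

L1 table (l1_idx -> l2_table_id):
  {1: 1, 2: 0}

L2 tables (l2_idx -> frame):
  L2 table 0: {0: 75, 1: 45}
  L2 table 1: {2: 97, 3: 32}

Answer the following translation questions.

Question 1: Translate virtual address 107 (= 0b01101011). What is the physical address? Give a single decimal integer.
vaddr = 107 = 0b01101011
Split: l1_idx=1, l2_idx=2, offset=11
L1[1] = 1
L2[1][2] = 97
paddr = 97 * 16 + 11 = 1563

Answer: 1563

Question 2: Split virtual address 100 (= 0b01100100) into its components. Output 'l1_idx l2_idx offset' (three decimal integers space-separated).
vaddr = 100 = 0b01100100
  top 2 bits -> l1_idx = 1
  next 2 bits -> l2_idx = 2
  bottom 4 bits -> offset = 4

Answer: 1 2 4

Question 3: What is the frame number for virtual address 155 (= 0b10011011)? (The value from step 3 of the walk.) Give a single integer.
Answer: 45

Derivation:
vaddr = 155: l1_idx=2, l2_idx=1
L1[2] = 0; L2[0][1] = 45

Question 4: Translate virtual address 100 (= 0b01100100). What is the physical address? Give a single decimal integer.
vaddr = 100 = 0b01100100
Split: l1_idx=1, l2_idx=2, offset=4
L1[1] = 1
L2[1][2] = 97
paddr = 97 * 16 + 4 = 1556

Answer: 1556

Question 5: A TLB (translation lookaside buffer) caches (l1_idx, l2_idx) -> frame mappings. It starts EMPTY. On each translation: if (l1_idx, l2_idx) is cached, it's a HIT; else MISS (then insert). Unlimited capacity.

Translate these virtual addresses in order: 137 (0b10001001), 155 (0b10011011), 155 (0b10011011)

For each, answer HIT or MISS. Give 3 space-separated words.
Answer: MISS MISS HIT

Derivation:
vaddr=137: (2,0) not in TLB -> MISS, insert
vaddr=155: (2,1) not in TLB -> MISS, insert
vaddr=155: (2,1) in TLB -> HIT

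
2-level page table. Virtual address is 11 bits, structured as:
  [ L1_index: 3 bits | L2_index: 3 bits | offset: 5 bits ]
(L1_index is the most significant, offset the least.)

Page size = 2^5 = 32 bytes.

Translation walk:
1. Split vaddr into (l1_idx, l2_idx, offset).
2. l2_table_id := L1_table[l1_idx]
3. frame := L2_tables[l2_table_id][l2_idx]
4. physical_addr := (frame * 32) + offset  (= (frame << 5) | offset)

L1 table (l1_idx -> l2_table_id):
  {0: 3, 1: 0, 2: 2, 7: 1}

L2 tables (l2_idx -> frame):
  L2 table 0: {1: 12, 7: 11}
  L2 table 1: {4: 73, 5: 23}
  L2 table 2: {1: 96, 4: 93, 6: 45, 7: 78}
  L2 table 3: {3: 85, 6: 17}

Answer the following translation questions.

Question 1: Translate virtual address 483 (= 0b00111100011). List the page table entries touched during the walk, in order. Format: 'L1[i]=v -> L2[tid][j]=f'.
Answer: L1[1]=0 -> L2[0][7]=11

Derivation:
vaddr = 483 = 0b00111100011
Split: l1_idx=1, l2_idx=7, offset=3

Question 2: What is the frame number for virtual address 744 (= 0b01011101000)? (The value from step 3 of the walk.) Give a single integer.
Answer: 78

Derivation:
vaddr = 744: l1_idx=2, l2_idx=7
L1[2] = 2; L2[2][7] = 78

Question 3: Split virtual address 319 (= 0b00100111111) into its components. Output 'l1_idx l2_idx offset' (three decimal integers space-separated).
Answer: 1 1 31

Derivation:
vaddr = 319 = 0b00100111111
  top 3 bits -> l1_idx = 1
  next 3 bits -> l2_idx = 1
  bottom 5 bits -> offset = 31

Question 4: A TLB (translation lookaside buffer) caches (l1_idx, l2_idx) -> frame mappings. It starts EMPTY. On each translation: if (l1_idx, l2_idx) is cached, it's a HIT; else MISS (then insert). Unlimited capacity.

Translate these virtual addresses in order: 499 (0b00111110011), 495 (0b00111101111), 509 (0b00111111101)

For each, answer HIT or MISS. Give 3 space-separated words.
Answer: MISS HIT HIT

Derivation:
vaddr=499: (1,7) not in TLB -> MISS, insert
vaddr=495: (1,7) in TLB -> HIT
vaddr=509: (1,7) in TLB -> HIT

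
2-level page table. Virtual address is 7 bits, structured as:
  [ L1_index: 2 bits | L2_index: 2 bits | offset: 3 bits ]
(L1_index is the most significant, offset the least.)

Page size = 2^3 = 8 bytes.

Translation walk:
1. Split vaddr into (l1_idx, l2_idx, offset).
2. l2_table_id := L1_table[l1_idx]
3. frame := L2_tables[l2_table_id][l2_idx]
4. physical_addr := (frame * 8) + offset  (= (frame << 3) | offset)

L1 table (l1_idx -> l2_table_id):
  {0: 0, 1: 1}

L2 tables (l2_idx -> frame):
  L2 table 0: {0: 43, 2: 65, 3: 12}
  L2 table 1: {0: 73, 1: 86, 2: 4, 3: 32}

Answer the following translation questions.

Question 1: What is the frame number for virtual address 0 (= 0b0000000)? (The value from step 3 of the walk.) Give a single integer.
Answer: 43

Derivation:
vaddr = 0: l1_idx=0, l2_idx=0
L1[0] = 0; L2[0][0] = 43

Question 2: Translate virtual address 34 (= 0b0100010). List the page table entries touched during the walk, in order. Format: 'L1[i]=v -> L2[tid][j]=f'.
vaddr = 34 = 0b0100010
Split: l1_idx=1, l2_idx=0, offset=2

Answer: L1[1]=1 -> L2[1][0]=73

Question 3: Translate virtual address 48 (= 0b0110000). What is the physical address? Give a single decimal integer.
Answer: 32

Derivation:
vaddr = 48 = 0b0110000
Split: l1_idx=1, l2_idx=2, offset=0
L1[1] = 1
L2[1][2] = 4
paddr = 4 * 8 + 0 = 32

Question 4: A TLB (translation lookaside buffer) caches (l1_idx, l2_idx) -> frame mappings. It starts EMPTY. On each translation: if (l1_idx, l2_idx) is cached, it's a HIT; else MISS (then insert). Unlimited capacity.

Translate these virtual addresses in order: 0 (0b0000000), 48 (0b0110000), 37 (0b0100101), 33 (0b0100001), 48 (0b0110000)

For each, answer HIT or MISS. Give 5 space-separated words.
vaddr=0: (0,0) not in TLB -> MISS, insert
vaddr=48: (1,2) not in TLB -> MISS, insert
vaddr=37: (1,0) not in TLB -> MISS, insert
vaddr=33: (1,0) in TLB -> HIT
vaddr=48: (1,2) in TLB -> HIT

Answer: MISS MISS MISS HIT HIT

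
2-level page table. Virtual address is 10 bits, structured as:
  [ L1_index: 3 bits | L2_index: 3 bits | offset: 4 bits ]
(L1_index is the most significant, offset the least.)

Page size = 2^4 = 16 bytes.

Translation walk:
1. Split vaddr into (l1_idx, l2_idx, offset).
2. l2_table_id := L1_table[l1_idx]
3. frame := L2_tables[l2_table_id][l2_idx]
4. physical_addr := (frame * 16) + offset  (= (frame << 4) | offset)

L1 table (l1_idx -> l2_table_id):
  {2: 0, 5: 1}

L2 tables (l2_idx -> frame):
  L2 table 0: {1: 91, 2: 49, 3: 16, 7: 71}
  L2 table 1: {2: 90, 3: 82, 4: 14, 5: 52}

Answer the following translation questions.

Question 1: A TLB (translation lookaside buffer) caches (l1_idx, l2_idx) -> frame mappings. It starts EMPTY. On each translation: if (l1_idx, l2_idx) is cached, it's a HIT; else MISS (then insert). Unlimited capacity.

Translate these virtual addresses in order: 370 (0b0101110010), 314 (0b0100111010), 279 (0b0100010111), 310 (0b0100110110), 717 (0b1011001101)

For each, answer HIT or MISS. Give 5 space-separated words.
vaddr=370: (2,7) not in TLB -> MISS, insert
vaddr=314: (2,3) not in TLB -> MISS, insert
vaddr=279: (2,1) not in TLB -> MISS, insert
vaddr=310: (2,3) in TLB -> HIT
vaddr=717: (5,4) not in TLB -> MISS, insert

Answer: MISS MISS MISS HIT MISS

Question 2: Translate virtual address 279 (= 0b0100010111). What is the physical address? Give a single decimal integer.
Answer: 1463

Derivation:
vaddr = 279 = 0b0100010111
Split: l1_idx=2, l2_idx=1, offset=7
L1[2] = 0
L2[0][1] = 91
paddr = 91 * 16 + 7 = 1463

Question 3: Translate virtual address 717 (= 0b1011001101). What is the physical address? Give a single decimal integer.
Answer: 237

Derivation:
vaddr = 717 = 0b1011001101
Split: l1_idx=5, l2_idx=4, offset=13
L1[5] = 1
L2[1][4] = 14
paddr = 14 * 16 + 13 = 237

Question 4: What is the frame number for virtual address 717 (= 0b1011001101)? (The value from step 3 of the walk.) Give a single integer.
Answer: 14

Derivation:
vaddr = 717: l1_idx=5, l2_idx=4
L1[5] = 1; L2[1][4] = 14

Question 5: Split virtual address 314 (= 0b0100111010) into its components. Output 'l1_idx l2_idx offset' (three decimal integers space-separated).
vaddr = 314 = 0b0100111010
  top 3 bits -> l1_idx = 2
  next 3 bits -> l2_idx = 3
  bottom 4 bits -> offset = 10

Answer: 2 3 10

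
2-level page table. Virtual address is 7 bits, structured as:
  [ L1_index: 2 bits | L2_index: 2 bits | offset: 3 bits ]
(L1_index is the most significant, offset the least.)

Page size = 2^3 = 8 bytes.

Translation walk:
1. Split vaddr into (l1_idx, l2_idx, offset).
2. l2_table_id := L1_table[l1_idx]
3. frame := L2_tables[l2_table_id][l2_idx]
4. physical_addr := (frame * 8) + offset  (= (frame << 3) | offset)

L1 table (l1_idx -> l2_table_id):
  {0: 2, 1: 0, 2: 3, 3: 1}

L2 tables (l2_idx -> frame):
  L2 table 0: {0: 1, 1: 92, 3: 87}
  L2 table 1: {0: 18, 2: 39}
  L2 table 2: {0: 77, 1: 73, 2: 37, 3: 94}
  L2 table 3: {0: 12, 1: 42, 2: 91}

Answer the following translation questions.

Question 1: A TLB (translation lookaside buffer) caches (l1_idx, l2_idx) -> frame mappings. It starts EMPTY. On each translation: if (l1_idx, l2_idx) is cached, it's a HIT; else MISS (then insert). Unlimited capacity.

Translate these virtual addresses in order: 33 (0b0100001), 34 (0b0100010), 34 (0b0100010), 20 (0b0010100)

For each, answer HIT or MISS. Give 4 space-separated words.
vaddr=33: (1,0) not in TLB -> MISS, insert
vaddr=34: (1,0) in TLB -> HIT
vaddr=34: (1,0) in TLB -> HIT
vaddr=20: (0,2) not in TLB -> MISS, insert

Answer: MISS HIT HIT MISS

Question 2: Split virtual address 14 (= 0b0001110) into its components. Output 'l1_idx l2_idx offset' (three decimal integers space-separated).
vaddr = 14 = 0b0001110
  top 2 bits -> l1_idx = 0
  next 2 bits -> l2_idx = 1
  bottom 3 bits -> offset = 6

Answer: 0 1 6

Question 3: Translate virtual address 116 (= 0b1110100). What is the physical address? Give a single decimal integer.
Answer: 316

Derivation:
vaddr = 116 = 0b1110100
Split: l1_idx=3, l2_idx=2, offset=4
L1[3] = 1
L2[1][2] = 39
paddr = 39 * 8 + 4 = 316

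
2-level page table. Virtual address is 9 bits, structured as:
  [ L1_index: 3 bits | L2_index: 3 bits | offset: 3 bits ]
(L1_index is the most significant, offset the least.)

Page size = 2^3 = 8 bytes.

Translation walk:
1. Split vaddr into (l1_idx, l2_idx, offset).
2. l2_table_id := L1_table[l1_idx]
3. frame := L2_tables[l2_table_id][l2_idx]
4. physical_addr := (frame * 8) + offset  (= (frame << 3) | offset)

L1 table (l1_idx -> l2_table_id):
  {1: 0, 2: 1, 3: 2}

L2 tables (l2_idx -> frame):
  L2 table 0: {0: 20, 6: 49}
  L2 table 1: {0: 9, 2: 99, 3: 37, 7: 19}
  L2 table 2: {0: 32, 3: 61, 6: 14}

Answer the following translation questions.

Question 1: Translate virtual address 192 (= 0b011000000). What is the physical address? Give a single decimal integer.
vaddr = 192 = 0b011000000
Split: l1_idx=3, l2_idx=0, offset=0
L1[3] = 2
L2[2][0] = 32
paddr = 32 * 8 + 0 = 256

Answer: 256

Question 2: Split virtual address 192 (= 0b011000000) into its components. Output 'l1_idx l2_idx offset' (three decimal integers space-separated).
vaddr = 192 = 0b011000000
  top 3 bits -> l1_idx = 3
  next 3 bits -> l2_idx = 0
  bottom 3 bits -> offset = 0

Answer: 3 0 0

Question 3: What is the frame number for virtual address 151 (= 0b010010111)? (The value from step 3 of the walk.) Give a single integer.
Answer: 99

Derivation:
vaddr = 151: l1_idx=2, l2_idx=2
L1[2] = 1; L2[1][2] = 99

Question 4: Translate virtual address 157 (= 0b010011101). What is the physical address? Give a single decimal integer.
vaddr = 157 = 0b010011101
Split: l1_idx=2, l2_idx=3, offset=5
L1[2] = 1
L2[1][3] = 37
paddr = 37 * 8 + 5 = 301

Answer: 301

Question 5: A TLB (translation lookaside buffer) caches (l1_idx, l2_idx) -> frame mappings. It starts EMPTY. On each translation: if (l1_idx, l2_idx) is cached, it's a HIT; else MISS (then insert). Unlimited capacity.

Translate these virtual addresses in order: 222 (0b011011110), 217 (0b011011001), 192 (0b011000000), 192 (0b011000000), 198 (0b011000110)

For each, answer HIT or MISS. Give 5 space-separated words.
Answer: MISS HIT MISS HIT HIT

Derivation:
vaddr=222: (3,3) not in TLB -> MISS, insert
vaddr=217: (3,3) in TLB -> HIT
vaddr=192: (3,0) not in TLB -> MISS, insert
vaddr=192: (3,0) in TLB -> HIT
vaddr=198: (3,0) in TLB -> HIT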